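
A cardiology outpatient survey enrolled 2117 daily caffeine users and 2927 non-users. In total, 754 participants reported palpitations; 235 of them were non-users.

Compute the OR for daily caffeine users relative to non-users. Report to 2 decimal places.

OR: 3.72

daily caffeine users with the outcome: 754 − 235 = 519
daily caffeine users without the outcome: 2117 − 519 = 1598
non-users without the outcome: 2927 − 235 = 2692
OR = (519 × 2692) / (1598 × 235) = 1397148/375530 ≈ 3.72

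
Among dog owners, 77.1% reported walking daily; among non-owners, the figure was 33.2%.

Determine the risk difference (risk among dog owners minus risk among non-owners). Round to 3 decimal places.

risk difference = 0.7710 − 0.3320 = 0.439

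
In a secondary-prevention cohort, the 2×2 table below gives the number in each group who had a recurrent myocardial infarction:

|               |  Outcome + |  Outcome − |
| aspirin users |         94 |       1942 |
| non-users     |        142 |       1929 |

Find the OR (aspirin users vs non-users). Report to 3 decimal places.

OR = (94 × 1929) / (1942 × 142) = 181326/275764 ≈ 0.658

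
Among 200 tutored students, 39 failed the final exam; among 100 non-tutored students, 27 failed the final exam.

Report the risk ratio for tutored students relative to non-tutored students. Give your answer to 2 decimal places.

risk, tutored students = 39/200 = 0.1950
risk, non-tutored students = 27/100 = 0.2700
RR = 0.1950 / 0.2700 = 0.72

0.72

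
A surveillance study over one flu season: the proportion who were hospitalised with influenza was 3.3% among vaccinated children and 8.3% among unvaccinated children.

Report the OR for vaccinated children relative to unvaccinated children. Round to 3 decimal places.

odds, vaccinated children = 0.03300/0.96700 = 0.03413
odds, unvaccinated children = 0.08300/0.91700 = 0.09051
OR = 0.03413 / 0.09051 = 0.377

OR: 0.377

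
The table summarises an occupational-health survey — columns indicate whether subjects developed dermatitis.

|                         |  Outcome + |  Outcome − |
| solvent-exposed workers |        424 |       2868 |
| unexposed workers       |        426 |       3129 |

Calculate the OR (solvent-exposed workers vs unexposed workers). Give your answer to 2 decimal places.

OR = (424 × 3129) / (2868 × 426) = 1326696/1221768 ≈ 1.09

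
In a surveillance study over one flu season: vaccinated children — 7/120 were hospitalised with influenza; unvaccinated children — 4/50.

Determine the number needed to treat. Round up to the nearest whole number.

risk, vaccinated children = 7/120 = 0.058333
risk, unvaccinated children = 4/50 = 0.080000
absolute risk difference = 0.021667
1 / 0.021667 = 46.153 → round up → 47

NNT: 47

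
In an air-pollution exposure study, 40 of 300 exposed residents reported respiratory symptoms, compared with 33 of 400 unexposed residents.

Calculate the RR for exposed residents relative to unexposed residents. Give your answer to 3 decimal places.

risk, exposed residents = 40/300 = 0.1333
risk, unexposed residents = 33/400 = 0.0825
RR = 0.1333 / 0.0825 = 1.616

1.616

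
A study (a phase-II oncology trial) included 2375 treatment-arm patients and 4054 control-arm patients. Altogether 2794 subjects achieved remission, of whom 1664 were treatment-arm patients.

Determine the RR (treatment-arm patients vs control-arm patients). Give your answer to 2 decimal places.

treatment-arm patients without the outcome: 2375 − 1664 = 711
control-arm patients with the outcome: 2794 − 1664 = 1130
control-arm patients without the outcome: 4054 − 1130 = 2924
risk, treatment-arm patients = 1664/2375 = 0.7006
risk, control-arm patients = 1130/4054 = 0.2787
RR = 0.7006 / 0.2787 = 2.51

RR: 2.51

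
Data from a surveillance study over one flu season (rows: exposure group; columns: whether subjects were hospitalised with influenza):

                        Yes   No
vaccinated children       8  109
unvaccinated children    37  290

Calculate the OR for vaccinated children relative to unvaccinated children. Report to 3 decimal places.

OR = (8 × 290) / (109 × 37) = 2320/4033 ≈ 0.575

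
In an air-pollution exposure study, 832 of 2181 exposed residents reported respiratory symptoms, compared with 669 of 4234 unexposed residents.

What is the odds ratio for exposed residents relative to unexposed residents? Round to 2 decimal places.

3.29

odds, exposed residents = 832/1349 = 0.6168
odds, unexposed residents = 669/3565 = 0.1877
OR = 0.6168 / 0.1877 = 3.29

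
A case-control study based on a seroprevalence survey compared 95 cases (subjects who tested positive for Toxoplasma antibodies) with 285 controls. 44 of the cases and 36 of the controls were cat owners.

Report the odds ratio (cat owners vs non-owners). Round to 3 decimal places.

OR = (44 × 249) / (36 × 51) = 10956/1836 ≈ 5.967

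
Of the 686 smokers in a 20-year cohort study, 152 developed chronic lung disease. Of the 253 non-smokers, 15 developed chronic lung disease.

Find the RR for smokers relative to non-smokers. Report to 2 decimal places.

risk, smokers = 152/686 = 0.2216
risk, non-smokers = 15/253 = 0.0593
RR = 0.2216 / 0.0593 = 3.74

3.74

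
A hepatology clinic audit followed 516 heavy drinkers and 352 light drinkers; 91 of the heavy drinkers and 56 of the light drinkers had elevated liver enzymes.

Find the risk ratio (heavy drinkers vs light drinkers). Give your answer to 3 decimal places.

risk, heavy drinkers = 91/516 = 0.1764
risk, light drinkers = 56/352 = 0.1591
RR = 0.1764 / 0.1591 = 1.109

RR = 1.109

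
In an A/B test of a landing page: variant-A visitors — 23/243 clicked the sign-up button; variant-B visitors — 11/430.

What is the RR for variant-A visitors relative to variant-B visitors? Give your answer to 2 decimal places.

3.70

risk, variant-A visitors = 23/243 = 0.09465
risk, variant-B visitors = 11/430 = 0.02558
RR = 0.09465 / 0.02558 = 3.70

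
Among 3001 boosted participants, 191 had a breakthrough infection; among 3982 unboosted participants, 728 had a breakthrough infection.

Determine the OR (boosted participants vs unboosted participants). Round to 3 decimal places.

OR = (191 × 3254) / (2810 × 728) = 621514/2045680 ≈ 0.304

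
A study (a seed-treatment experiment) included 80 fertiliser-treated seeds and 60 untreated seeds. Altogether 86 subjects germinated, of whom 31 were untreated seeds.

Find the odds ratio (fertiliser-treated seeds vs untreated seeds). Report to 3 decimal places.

OR ≈ 2.058

fertiliser-treated seeds with the outcome: 86 − 31 = 55
fertiliser-treated seeds without the outcome: 80 − 55 = 25
untreated seeds without the outcome: 60 − 31 = 29
odds, fertiliser-treated seeds = 55/25 = 2.2000
odds, untreated seeds = 31/29 = 1.0690
OR = 2.2000 / 1.0690 = 2.058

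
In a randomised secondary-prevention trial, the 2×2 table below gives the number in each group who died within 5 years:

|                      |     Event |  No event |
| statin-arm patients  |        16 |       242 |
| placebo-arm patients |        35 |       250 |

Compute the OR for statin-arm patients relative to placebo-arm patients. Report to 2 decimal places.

OR = (16 × 250) / (242 × 35) = 4000/8470 ≈ 0.47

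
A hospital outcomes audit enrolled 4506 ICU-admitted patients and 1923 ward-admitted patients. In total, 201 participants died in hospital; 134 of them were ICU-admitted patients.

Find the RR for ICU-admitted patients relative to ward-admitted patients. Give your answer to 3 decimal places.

ICU-admitted patients without the outcome: 4506 − 134 = 4372
ward-admitted patients with the outcome: 201 − 134 = 67
ward-admitted patients without the outcome: 1923 − 67 = 1856
risk, ICU-admitted patients = 134/4506 = 0.02974
risk, ward-admitted patients = 67/1923 = 0.03484
RR = 0.02974 / 0.03484 = 0.854

RR = 0.854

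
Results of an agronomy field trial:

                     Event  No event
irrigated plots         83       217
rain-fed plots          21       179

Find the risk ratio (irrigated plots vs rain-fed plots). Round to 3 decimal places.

risk, irrigated plots = 83/300 = 0.2767
risk, rain-fed plots = 21/200 = 0.1050
RR = 0.2767 / 0.1050 = 2.635

RR ≈ 2.635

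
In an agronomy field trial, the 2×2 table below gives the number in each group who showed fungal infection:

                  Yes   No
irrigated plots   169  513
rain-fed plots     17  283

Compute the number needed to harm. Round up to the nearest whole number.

6

risk, irrigated plots = 169/682 = 0.247801
risk, rain-fed plots = 17/300 = 0.056667
absolute risk difference = 0.191134
1 / 0.191134 = 5.232 → round up → 6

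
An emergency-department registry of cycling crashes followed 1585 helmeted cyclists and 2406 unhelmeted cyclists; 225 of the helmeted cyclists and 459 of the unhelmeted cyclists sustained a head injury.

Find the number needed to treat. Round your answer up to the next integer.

risk, helmeted cyclists = 225/1585 = 0.141956
risk, unhelmeted cyclists = 459/2406 = 0.190773
absolute risk difference = 0.048817
1 / 0.048817 = 20.485 → round up → 21

NNT ≈ 21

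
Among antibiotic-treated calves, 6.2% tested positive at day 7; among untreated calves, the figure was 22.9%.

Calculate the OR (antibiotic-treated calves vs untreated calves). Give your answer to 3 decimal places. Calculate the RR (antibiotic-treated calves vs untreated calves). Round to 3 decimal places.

OR = 0.223; RR = 0.271

odds, antibiotic-treated calves = 0.0620/0.9380 = 0.0661
odds, untreated calves = 0.2290/0.7710 = 0.2970
OR = 0.0661 / 0.2970 = 0.223
RR = 0.0620 / 0.2290 = 0.271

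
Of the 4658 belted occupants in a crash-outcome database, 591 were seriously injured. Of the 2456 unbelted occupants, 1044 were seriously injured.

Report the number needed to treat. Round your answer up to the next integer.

risk, belted occupants = 591/4658 = 0.126878
risk, unbelted occupants = 1044/2456 = 0.425081
absolute risk difference = 0.298203
1 / 0.298203 = 3.353 → round up → 4

4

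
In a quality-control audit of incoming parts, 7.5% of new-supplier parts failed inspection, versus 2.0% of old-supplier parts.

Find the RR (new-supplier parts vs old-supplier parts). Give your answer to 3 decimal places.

RR = 0.07500 / 0.02000 = 3.750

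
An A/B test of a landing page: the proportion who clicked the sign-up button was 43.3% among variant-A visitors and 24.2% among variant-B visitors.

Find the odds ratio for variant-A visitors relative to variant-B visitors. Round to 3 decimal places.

odds, variant-A visitors = 0.4330/0.5670 = 0.7637
odds, variant-B visitors = 0.2420/0.7580 = 0.3193
OR = 0.7637 / 0.3193 = 2.392

OR ≈ 2.392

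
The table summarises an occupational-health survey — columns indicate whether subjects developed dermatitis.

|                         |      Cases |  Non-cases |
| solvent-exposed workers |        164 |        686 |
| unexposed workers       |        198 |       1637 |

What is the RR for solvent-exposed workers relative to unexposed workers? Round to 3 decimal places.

risk, solvent-exposed workers = 164/850 = 0.1929
risk, unexposed workers = 198/1835 = 0.1079
RR = 0.1929 / 0.1079 = 1.788

1.788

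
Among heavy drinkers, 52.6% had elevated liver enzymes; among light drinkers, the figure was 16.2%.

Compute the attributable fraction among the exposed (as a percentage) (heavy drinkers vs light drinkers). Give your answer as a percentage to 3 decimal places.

AR% = (0.5260 − 0.1620) / 0.5260 = 0.6920 → 69.202%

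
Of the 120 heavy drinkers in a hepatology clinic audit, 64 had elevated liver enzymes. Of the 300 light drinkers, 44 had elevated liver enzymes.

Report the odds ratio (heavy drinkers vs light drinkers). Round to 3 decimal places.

OR = (64 × 256) / (56 × 44) = 16384/2464 ≈ 6.649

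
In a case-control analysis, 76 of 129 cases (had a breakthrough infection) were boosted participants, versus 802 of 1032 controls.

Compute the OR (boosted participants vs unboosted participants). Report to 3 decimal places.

OR = (76 × 230) / (802 × 53) = 17480/42506 ≈ 0.411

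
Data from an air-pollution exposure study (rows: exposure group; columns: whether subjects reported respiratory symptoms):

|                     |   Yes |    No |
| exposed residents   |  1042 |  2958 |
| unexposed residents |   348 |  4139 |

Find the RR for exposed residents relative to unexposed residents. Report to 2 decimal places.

risk, exposed residents = 1042/4000 = 0.2605
risk, unexposed residents = 348/4487 = 0.0776
RR = 0.2605 / 0.0776 = 3.36

3.36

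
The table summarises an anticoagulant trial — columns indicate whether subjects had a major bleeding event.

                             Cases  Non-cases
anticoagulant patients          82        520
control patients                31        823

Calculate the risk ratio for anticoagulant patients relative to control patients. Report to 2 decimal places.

risk, anticoagulant patients = 82/602 = 0.13621
risk, control patients = 31/854 = 0.03630
RR = 0.13621 / 0.03630 = 3.75

3.75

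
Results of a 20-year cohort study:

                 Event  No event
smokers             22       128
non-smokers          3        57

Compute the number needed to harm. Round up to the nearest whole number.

11

risk, smokers = 22/150 = 0.146667
risk, non-smokers = 3/60 = 0.050000
absolute risk difference = 0.096667
1 / 0.096667 = 10.345 → round up → 11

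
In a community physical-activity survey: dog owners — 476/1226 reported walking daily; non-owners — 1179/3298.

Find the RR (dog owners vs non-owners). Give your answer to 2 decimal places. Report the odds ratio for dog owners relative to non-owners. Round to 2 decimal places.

RR = 1.09; OR = 1.14

risk, dog owners = 476/1226 = 0.3883
risk, non-owners = 1179/3298 = 0.3575
RR = 0.3883 / 0.3575 = 1.09
odds, dog owners = 476/750 = 0.6347
odds, non-owners = 1179/2119 = 0.5564
OR = 0.6347 / 0.5564 = 1.14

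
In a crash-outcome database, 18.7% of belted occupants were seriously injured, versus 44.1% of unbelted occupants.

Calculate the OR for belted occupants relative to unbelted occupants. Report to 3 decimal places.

odds, belted occupants = 0.1870/0.8130 = 0.2300
odds, unbelted occupants = 0.4410/0.5590 = 0.7889
OR = 0.2300 / 0.7889 = 0.292

OR ≈ 0.292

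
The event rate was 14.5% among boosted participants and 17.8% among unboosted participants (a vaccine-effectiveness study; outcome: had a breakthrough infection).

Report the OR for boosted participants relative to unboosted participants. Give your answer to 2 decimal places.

odds, boosted participants = 0.1450/0.8550 = 0.1696
odds, unboosted participants = 0.1780/0.8220 = 0.2165
OR = 0.1696 / 0.2165 = 0.78

OR: 0.78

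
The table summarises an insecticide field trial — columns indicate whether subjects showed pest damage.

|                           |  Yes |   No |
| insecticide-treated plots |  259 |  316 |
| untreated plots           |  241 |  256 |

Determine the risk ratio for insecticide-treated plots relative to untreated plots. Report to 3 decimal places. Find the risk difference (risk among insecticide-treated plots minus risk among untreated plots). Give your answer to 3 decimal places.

risk, insecticide-treated plots = 259/575 = 0.4504
risk, untreated plots = 241/497 = 0.4849
RR = 0.4504 / 0.4849 = 0.929
risk difference = 0.4504 − 0.4849 = -0.034

RR = 0.929; RD = -0.034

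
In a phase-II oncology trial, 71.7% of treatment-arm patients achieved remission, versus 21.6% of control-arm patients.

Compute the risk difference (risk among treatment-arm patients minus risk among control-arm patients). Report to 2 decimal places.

risk difference = 0.7170 − 0.2160 = 0.50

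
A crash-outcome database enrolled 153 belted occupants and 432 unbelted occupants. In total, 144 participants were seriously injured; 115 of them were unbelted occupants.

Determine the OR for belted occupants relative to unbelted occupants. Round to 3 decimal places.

OR ≈ 0.645

belted occupants with the outcome: 144 − 115 = 29
belted occupants without the outcome: 153 − 29 = 124
unbelted occupants without the outcome: 432 − 115 = 317
odds, belted occupants = 29/124 = 0.2339
odds, unbelted occupants = 115/317 = 0.3628
OR = 0.2339 / 0.3628 = 0.645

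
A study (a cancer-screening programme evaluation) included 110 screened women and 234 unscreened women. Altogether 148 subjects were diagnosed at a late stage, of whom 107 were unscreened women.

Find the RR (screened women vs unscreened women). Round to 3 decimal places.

screened women with the outcome: 148 − 107 = 41
screened women without the outcome: 110 − 41 = 69
unscreened women without the outcome: 234 − 107 = 127
risk, screened women = 41/110 = 0.3727
risk, unscreened women = 107/234 = 0.4573
RR = 0.3727 / 0.4573 = 0.815

RR: 0.815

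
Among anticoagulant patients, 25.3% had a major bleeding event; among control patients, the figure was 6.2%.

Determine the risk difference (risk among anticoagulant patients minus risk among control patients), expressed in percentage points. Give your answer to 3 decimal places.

risk difference = 0.2530 − 0.0620 = 0.1910 → 19.100 percentage points

19.100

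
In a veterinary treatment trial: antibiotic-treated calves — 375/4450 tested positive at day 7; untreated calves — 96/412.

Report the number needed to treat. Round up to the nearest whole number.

7

risk, antibiotic-treated calves = 375/4450 = 0.084270
risk, untreated calves = 96/412 = 0.233010
absolute risk difference = 0.148740
1 / 0.148740 = 6.723 → round up → 7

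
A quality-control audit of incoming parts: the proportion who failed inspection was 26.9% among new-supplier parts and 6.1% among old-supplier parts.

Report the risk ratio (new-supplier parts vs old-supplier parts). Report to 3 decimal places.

RR = 0.2690 / 0.0610 = 4.410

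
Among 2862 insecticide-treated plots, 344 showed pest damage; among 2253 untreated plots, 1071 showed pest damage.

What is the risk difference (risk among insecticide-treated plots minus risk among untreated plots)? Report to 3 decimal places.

risk, insecticide-treated plots = 344/2862 = 0.1202
risk, untreated plots = 1071/2253 = 0.4754
risk difference = 0.1202 − 0.4754 = -0.355

RD: -0.355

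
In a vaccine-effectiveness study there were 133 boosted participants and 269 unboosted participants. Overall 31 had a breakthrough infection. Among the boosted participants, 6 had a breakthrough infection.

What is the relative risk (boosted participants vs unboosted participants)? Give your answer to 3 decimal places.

RR = 0.485

boosted participants without the outcome: 133 − 6 = 127
unboosted participants with the outcome: 31 − 6 = 25
unboosted participants without the outcome: 269 − 25 = 244
risk, boosted participants = 6/133 = 0.04511
risk, unboosted participants = 25/269 = 0.09294
RR = 0.04511 / 0.09294 = 0.485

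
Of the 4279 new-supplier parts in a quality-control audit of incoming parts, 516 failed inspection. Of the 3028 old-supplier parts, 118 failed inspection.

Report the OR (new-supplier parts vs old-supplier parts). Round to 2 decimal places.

OR = (516 × 2910) / (3763 × 118) = 1501560/444034 ≈ 3.38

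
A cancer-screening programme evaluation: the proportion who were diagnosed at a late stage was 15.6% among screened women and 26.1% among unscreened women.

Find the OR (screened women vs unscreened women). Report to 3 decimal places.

odds, screened women = 0.1560/0.8440 = 0.1848
odds, unscreened women = 0.2610/0.7390 = 0.3532
OR = 0.1848 / 0.3532 = 0.523

0.523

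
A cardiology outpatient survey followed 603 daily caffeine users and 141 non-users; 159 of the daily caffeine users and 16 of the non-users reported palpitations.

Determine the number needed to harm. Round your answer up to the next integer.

7

risk, daily caffeine users = 159/603 = 0.263682
risk, non-users = 16/141 = 0.113475
absolute risk difference = 0.150206
1 / 0.150206 = 6.658 → round up → 7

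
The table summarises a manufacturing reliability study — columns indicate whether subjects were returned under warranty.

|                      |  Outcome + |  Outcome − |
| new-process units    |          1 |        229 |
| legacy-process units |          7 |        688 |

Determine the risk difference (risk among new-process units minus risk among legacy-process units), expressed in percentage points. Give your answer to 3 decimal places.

risk, new-process units = 1/230 = 0.00435
risk, legacy-process units = 7/695 = 0.01007
risk difference = 0.00435 − 0.01007 = -0.00572 → -0.572 percentage points

-0.572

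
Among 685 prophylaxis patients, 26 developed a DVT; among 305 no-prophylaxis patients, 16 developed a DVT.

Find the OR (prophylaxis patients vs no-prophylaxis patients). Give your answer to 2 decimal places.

OR = (26 × 289) / (659 × 16) = 7514/10544 ≈ 0.71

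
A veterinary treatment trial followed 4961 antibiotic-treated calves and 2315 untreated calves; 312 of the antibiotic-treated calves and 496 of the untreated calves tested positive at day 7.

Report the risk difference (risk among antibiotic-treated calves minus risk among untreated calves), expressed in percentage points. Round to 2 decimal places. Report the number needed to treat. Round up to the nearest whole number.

RD = -15.14; NNT = 7

risk, antibiotic-treated calves = 312/4961 = 0.0629
risk, untreated calves = 496/2315 = 0.2143
risk difference = 0.0629 − 0.2143 = -0.1514 → -15.14 percentage points
absolute risk difference = 0.151364
1 / 0.151364 = 6.607 → round up → 7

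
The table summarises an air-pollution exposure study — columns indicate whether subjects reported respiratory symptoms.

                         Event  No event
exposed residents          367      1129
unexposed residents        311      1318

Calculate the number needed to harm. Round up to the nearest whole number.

risk, exposed residents = 367/1496 = 0.245321
risk, unexposed residents = 311/1629 = 0.190915
absolute risk difference = 0.054406
1 / 0.054406 = 18.380 → round up → 19

19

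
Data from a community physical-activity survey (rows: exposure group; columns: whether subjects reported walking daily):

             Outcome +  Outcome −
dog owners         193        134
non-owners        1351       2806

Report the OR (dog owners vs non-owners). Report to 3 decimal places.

odds, dog owners = 193/134 = 1.4403
odds, non-owners = 1351/2806 = 0.4815
OR = 1.4403 / 0.4815 = 2.991

OR = 2.991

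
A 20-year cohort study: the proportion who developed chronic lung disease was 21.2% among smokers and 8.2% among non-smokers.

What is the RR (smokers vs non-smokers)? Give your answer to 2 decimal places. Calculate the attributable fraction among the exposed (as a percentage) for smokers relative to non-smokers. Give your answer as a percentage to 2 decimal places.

RR = 0.2120 / 0.0820 = 2.59
AR% = (0.2120 − 0.0820) / 0.2120 = 0.6132 → 61.32%

RR = 2.59; AR% = 61.32%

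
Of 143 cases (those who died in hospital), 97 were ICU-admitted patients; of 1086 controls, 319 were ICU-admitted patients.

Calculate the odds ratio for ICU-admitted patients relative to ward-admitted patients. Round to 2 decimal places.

OR ≈ 5.07

odds, ICU-admitted patients = 97/319 = 0.3041
odds, ward-admitted patients = 46/767 = 0.0600
OR = 0.3041 / 0.0600 = 5.07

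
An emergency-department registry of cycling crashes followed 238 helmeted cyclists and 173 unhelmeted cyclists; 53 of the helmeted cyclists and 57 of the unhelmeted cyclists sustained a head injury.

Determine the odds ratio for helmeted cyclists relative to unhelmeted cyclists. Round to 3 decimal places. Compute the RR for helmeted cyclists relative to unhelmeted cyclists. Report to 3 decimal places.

OR = 0.583; RR = 0.676

OR = (53 × 116) / (185 × 57) = 6148/10545 ≈ 0.583
risk, helmeted cyclists = 53/238 = 0.2227
risk, unhelmeted cyclists = 57/173 = 0.3295
RR = 0.2227 / 0.3295 = 0.676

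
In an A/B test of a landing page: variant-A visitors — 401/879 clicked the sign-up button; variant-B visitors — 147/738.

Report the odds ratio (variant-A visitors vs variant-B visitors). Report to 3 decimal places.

OR = (401 × 591) / (478 × 147) = 236991/70266 ≈ 3.373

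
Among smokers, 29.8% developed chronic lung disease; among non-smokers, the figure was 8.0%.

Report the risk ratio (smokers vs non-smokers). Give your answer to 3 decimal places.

RR = 0.2980 / 0.0800 = 3.725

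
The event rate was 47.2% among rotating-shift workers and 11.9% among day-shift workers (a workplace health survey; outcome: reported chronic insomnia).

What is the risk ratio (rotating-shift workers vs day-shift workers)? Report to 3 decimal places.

RR = 0.4720 / 0.1190 = 3.966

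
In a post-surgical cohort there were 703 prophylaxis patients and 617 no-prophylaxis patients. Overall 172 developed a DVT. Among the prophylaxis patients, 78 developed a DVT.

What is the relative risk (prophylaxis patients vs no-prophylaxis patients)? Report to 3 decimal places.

prophylaxis patients without the outcome: 703 − 78 = 625
no-prophylaxis patients with the outcome: 172 − 78 = 94
no-prophylaxis patients without the outcome: 617 − 94 = 523
risk, prophylaxis patients = 78/703 = 0.1110
risk, no-prophylaxis patients = 94/617 = 0.1524
RR = 0.1110 / 0.1524 = 0.728

RR: 0.728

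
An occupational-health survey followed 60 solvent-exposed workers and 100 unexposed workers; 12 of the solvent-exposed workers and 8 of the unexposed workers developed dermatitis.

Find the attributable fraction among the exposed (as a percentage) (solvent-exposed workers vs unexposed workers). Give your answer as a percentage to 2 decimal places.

AR% ≈ 60.00%

risk, solvent-exposed workers = 12/60 = 0.2000
risk, unexposed workers = 8/100 = 0.0800
AR% = (0.2000 − 0.0800) / 0.2000 = 0.6000 → 60.00%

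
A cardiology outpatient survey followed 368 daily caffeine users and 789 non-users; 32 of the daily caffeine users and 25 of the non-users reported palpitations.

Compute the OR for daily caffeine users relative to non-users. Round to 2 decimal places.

OR = (32 × 764) / (336 × 25) = 24448/8400 ≈ 2.91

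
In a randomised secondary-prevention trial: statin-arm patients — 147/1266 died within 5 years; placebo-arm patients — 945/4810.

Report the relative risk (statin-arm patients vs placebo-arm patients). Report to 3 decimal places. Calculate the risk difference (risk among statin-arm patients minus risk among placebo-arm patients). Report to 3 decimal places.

RR = 0.591; RD = -0.080

risk, statin-arm patients = 147/1266 = 0.1161
risk, placebo-arm patients = 945/4810 = 0.1965
RR = 0.1161 / 0.1965 = 0.591
risk difference = 0.1161 − 0.1965 = -0.080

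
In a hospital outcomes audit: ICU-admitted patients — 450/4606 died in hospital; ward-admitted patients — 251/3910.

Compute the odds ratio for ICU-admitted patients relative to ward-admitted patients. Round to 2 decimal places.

OR ≈ 1.58

odds, ICU-admitted patients = 450/4156 = 0.1083
odds, ward-admitted patients = 251/3659 = 0.0686
OR = 0.1083 / 0.0686 = 1.58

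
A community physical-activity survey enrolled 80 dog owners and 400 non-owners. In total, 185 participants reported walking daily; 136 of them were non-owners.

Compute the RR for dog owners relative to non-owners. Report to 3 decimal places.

dog owners with the outcome: 185 − 136 = 49
dog owners without the outcome: 80 − 49 = 31
non-owners without the outcome: 400 − 136 = 264
risk, dog owners = 49/80 = 0.6125
risk, non-owners = 136/400 = 0.3400
RR = 0.6125 / 0.3400 = 1.801

RR = 1.801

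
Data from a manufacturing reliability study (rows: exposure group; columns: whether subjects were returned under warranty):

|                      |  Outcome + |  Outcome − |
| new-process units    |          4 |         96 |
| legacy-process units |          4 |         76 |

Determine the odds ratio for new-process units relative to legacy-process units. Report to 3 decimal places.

OR = (4 × 76) / (96 × 4) = 304/384 ≈ 0.792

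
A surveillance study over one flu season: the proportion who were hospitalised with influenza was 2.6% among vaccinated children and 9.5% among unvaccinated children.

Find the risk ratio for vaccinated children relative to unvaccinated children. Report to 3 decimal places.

RR = 0.02600 / 0.09500 = 0.274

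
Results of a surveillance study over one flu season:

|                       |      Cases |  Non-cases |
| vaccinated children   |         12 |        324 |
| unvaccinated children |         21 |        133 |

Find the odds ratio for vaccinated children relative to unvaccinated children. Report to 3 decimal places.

OR = (12 × 133) / (324 × 21) = 1596/6804 ≈ 0.235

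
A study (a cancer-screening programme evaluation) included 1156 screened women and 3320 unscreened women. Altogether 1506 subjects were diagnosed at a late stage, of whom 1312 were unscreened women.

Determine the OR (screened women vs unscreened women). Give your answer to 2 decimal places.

screened women with the outcome: 1506 − 1312 = 194
screened women without the outcome: 1156 − 194 = 962
unscreened women without the outcome: 3320 − 1312 = 2008
OR = (194 × 2008) / (962 × 1312) = 389552/1262144 ≈ 0.31

OR ≈ 0.31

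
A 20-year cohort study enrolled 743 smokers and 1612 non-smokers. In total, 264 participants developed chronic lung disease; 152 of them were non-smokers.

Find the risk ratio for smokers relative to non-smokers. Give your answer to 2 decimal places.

1.60

smokers with the outcome: 264 − 152 = 112
smokers without the outcome: 743 − 112 = 631
non-smokers without the outcome: 1612 − 152 = 1460
risk, smokers = 112/743 = 0.1507
risk, non-smokers = 152/1612 = 0.0943
RR = 0.1507 / 0.0943 = 1.60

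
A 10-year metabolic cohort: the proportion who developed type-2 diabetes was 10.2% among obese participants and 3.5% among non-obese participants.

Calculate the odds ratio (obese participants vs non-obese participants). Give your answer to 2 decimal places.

odds, obese participants = 0.10200/0.89800 = 0.11359
odds, non-obese participants = 0.03500/0.96500 = 0.03627
OR = 0.11359 / 0.03627 = 3.13

OR = 3.13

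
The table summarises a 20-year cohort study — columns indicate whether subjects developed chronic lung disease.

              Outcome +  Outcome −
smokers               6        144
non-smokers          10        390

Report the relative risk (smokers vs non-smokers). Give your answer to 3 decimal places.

1.600

risk, smokers = 6/150 = 0.04000
risk, non-smokers = 10/400 = 0.02500
RR = 0.04000 / 0.02500 = 1.600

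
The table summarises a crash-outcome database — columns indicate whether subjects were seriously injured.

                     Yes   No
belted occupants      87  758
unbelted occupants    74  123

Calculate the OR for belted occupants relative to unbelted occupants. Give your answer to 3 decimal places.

0.191

odds, belted occupants = 87/758 = 0.1148
odds, unbelted occupants = 74/123 = 0.6016
OR = 0.1148 / 0.6016 = 0.191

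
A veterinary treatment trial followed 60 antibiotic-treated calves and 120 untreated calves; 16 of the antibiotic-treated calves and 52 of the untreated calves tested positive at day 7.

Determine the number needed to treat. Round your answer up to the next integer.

risk, antibiotic-treated calves = 16/60 = 0.266667
risk, untreated calves = 52/120 = 0.433333
absolute risk difference = 0.166667
1 / 0.166667 = 6.000 → round up → 6

6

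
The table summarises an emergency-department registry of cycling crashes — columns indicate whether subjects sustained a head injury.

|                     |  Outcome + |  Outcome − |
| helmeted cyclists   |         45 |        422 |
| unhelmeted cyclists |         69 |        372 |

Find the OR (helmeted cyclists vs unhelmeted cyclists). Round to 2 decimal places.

OR = (45 × 372) / (422 × 69) = 16740/29118 ≈ 0.57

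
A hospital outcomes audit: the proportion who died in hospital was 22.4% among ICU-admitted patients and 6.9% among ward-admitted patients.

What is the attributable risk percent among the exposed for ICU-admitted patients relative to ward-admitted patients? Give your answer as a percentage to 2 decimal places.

AR% = (0.2240 − 0.0690) / 0.2240 = 0.6920 → 69.20%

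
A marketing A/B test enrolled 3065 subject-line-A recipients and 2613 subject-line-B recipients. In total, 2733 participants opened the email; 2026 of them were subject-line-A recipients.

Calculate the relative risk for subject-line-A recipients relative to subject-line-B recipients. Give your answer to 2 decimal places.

subject-line-A recipients without the outcome: 3065 − 2026 = 1039
subject-line-B recipients with the outcome: 2733 − 2026 = 707
subject-line-B recipients without the outcome: 2613 − 707 = 1906
risk, subject-line-A recipients = 2026/3065 = 0.6610
risk, subject-line-B recipients = 707/2613 = 0.2706
RR = 0.6610 / 0.2706 = 2.44

RR ≈ 2.44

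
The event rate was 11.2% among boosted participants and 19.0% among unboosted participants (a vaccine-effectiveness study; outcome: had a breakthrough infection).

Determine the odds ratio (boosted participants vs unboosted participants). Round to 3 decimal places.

OR ≈ 0.538

odds, boosted participants = 0.1120/0.8880 = 0.1261
odds, unboosted participants = 0.1900/0.8100 = 0.2346
OR = 0.1261 / 0.2346 = 0.538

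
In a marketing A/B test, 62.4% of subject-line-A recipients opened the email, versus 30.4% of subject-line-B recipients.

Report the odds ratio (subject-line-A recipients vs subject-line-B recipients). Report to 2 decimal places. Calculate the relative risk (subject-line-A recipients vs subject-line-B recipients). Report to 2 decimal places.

OR = 3.80; RR = 2.05

odds, subject-line-A recipients = 0.6240/0.3760 = 1.6596
odds, subject-line-B recipients = 0.3040/0.6960 = 0.4368
OR = 1.6596 / 0.4368 = 3.80
RR = 0.6240 / 0.3040 = 2.05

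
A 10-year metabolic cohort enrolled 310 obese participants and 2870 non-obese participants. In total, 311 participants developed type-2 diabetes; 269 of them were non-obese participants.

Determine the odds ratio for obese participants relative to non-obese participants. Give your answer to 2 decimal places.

1.52

obese participants with the outcome: 311 − 269 = 42
obese participants without the outcome: 310 − 42 = 268
non-obese participants without the outcome: 2870 − 269 = 2601
OR = (42 × 2601) / (268 × 269) = 109242/72092 ≈ 1.52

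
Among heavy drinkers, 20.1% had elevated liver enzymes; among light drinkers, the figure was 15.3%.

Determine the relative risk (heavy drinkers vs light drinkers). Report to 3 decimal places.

RR = 0.2010 / 0.1530 = 1.314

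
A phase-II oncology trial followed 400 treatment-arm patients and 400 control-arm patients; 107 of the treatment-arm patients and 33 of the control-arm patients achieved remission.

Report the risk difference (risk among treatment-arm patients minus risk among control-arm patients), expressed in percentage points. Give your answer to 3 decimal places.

RD ≈ 18.500

risk, treatment-arm patients = 107/400 = 0.2675
risk, control-arm patients = 33/400 = 0.0825
risk difference = 0.2675 − 0.0825 = 0.1850 → 18.500 percentage points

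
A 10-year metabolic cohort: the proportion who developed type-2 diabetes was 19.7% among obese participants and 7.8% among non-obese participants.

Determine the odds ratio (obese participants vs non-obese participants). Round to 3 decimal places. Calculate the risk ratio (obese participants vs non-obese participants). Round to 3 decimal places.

OR = 2.900; RR = 2.526

odds, obese participants = 0.1970/0.8030 = 0.2453
odds, non-obese participants = 0.0780/0.9220 = 0.0846
OR = 0.2453 / 0.0846 = 2.900
RR = 0.1970 / 0.0780 = 2.526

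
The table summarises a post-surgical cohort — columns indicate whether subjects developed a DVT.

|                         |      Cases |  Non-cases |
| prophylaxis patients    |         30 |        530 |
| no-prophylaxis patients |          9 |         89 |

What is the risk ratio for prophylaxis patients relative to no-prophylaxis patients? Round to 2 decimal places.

risk, prophylaxis patients = 30/560 = 0.0536
risk, no-prophylaxis patients = 9/98 = 0.0918
RR = 0.0536 / 0.0918 = 0.58

0.58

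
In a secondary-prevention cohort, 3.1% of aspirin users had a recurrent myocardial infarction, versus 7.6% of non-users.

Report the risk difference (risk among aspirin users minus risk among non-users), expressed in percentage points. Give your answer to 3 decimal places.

risk difference = 0.03100 − 0.07600 = -0.04500 → -4.500 percentage points

-4.500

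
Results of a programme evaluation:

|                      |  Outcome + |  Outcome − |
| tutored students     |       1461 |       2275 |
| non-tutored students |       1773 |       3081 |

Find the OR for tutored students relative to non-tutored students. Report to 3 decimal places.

OR = (1461 × 3081) / (2275 × 1773) = 4501341/4033575 ≈ 1.116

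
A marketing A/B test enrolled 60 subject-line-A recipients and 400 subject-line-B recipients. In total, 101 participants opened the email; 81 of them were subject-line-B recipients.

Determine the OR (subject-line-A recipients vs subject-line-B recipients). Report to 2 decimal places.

1.97

subject-line-A recipients with the outcome: 101 − 81 = 20
subject-line-A recipients without the outcome: 60 − 20 = 40
subject-line-B recipients without the outcome: 400 − 81 = 319
OR = (20 × 319) / (40 × 81) = 6380/3240 ≈ 1.97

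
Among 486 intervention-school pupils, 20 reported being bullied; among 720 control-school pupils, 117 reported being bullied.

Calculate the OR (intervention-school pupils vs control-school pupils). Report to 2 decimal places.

OR = (20 × 603) / (466 × 117) = 12060/54522 ≈ 0.22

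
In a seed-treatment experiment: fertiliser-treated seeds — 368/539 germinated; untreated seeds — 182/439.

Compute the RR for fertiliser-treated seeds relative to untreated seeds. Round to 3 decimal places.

1.647

risk, fertiliser-treated seeds = 368/539 = 0.6827
risk, untreated seeds = 182/439 = 0.4146
RR = 0.6827 / 0.4146 = 1.647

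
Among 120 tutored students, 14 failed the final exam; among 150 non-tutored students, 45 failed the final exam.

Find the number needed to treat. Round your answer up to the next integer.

risk, tutored students = 14/120 = 0.116667
risk, non-tutored students = 45/150 = 0.300000
absolute risk difference = 0.183333
1 / 0.183333 = 5.455 → round up → 6

6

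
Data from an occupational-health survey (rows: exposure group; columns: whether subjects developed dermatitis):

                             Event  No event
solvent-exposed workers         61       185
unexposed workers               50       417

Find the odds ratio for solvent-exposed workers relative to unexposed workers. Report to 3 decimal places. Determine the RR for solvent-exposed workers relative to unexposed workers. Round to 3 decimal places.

OR = 2.750; RR = 2.316

OR = (61 × 417) / (185 × 50) = 25437/9250 ≈ 2.750
risk, solvent-exposed workers = 61/246 = 0.2480
risk, unexposed workers = 50/467 = 0.1071
RR = 0.2480 / 0.1071 = 2.316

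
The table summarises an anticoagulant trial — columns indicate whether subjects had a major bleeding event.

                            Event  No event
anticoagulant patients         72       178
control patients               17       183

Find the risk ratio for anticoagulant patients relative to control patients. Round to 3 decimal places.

RR = 3.388

risk, anticoagulant patients = 72/250 = 0.2880
risk, control patients = 17/200 = 0.0850
RR = 0.2880 / 0.0850 = 3.388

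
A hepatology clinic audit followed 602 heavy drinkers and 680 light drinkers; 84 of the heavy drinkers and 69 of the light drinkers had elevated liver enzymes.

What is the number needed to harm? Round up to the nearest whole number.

NNH = 27

risk, heavy drinkers = 84/602 = 0.139535
risk, light drinkers = 69/680 = 0.101471
absolute risk difference = 0.038064
1 / 0.038064 = 26.272 → round up → 27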